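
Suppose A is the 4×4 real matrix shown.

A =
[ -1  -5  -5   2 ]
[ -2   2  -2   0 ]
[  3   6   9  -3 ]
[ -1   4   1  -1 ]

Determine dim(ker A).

Row reduce to echelon form.
R2 ← R2 − (2)·R1: [0, 12, 8, -4]
R3 ← R3 + (3)·R1: [0, -9, -6, 3]
R4 ← R4 − R1: [0, 9, 6, -3]
R3 ← R3 + (3/4)·R2: [0, 0, 0, 0]
R4 ← R4 − (3/4)·R2: [0, 0, 0, 0]
2 nonzero rows, so rank(A) = 2.
A has 4 columns; by rank–nullity, nullity = 4 − 2 = 2.

2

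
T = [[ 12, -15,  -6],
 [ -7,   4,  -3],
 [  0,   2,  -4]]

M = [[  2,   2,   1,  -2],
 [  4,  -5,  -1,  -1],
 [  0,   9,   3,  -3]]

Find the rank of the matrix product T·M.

2

First compute TM:
[[-36,  45,   9,   9],
 [  2, -61, -20,  19],
 [  8, -46, -14,  10]]
Now row reduce the product.
R2 ← R2 + (1/18)·R1: [0, -117/2, -39/2, 39/2]
R3 ← R3 + (2/9)·R1: [0, -36, -12, 12]
R3 ← R3 − (8/13)·R2: [0, 0, 0, 0]
2 nonzero rows, so rank(TM) = 2.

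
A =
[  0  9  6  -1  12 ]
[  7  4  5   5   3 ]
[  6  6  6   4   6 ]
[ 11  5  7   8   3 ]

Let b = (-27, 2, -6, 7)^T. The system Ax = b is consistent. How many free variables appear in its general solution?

Row reduce the augmented matrix [A | b].
Swap R1 ↔ R2
R3 ← R3 − (6/7)·R1: [0, 18/7, 12/7, -2/7, 24/7, -54/7]
R4 ← R4 − (11/7)·R1: [0, -9/7, -6/7, 1/7, -12/7, 27/7]
R3 ← R3 − (2/7)·R2: [0, 0, 0, 0, 0, 0]
R4 ← R4 + (1/7)·R2: [0, 0, 0, 0, 0, 0]
The echelon form has 2 nonzero rows, and every pivot lies in the first 5 columns, so rank(A) = rank([A|b]) = 2.
The system is consistent.
Free variables = (unknowns) − (rank) = 5 − 2 = 3.

3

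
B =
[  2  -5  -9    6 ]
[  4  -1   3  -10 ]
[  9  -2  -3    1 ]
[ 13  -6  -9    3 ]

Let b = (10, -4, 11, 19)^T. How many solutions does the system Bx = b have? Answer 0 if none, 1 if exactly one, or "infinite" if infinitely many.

infinite

Row reduce the augmented matrix [B | b].
R2 ← R2 − (2)·R1: [0, 9, 21, -22, -24]
R3 ← R3 − (9/2)·R1: [0, 41/2, 75/2, -26, -34]
R4 ← R4 − (13/2)·R1: [0, 53/2, 99/2, -36, -46]
R3 ← R3 − (41/18)·R2: [0, 0, -31/3, 217/9, 62/3]
R4 ← R4 − (53/18)·R2: [0, 0, -37/3, 259/9, 74/3]
R4 ← R4 − (37/31)·R3: [0, 0, 0, 0, 0]
The echelon form has 3 nonzero rows, and every pivot lies in the first 4 columns, so rank(B) = rank([B|b]) = 3.
The system is consistent.
rank = 3 < 4 unknowns, so there are infinitely many solutions.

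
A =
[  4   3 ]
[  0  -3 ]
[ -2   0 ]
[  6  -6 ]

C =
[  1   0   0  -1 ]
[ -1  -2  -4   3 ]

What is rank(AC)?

First compute AC:
[[  1,  -6, -12,   5],
 [  3,   6,  12,  -9],
 [ -2,   0,   0,   2],
 [ 12,  12,  24, -24]]
Now row reduce the product.
R2 ← R2 − (3)·R1: [0, 24, 48, -24]
R3 ← R3 + (2)·R1: [0, -12, -24, 12]
R4 ← R4 − (12)·R1: [0, 84, 168, -84]
R3 ← R3 + (1/2)·R2: [0, 0, 0, 0]
R4 ← R4 − (7/2)·R2: [0, 0, 0, 0]
2 nonzero rows, so rank(AC) = 2.

2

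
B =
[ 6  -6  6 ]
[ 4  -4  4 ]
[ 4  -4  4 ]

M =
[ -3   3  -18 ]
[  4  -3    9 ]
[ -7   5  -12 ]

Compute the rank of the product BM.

1

First compute BM:
[[-84,  66, -234],
 [-56,  44, -156],
 [-56,  44, -156]]
Now row reduce the product.
R2 ← R2 − (2/3)·R1: [0, 0, 0]
R3 ← R3 − (2/3)·R1: [0, 0, 0]
1 nonzero row, so rank(BM) = 1.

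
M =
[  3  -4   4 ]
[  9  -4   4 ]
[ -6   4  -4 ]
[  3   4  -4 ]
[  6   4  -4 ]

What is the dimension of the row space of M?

Row reduce to echelon form.
R2 ← R2 − (3)·R1: [0, 8, -8]
R3 ← R3 + (2)·R1: [0, -4, 4]
R4 ← R4 − R1: [0, 8, -8]
R5 ← R5 − (2)·R1: [0, 12, -12]
R3 ← R3 + (1/2)·R2: [0, 0, 0]
R4 ← R4 − R2: [0, 0, 0]
R5 ← R5 − (3/2)·R2: [0, 0, 0]
Echelon form has 2 nonzero rows, so rank(M) = 2.
The row space has dimension equal to the rank: 2.

2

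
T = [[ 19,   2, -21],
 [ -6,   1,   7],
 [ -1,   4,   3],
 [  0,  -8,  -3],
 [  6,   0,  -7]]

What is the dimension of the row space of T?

Row reduce to echelon form.
R2 ← R2 + (6/19)·R1: [0, 31/19, 7/19]
R3 ← R3 + (1/19)·R1: [0, 78/19, 36/19]
R5 ← R5 − (6/19)·R1: [0, -12/19, -7/19]
R3 ← R3 − (78/31)·R2: [0, 0, 30/31]
R4 ← R4 + (152/31)·R2: [0, 0, -37/31]
R5 ← R5 + (12/31)·R2: [0, 0, -7/31]
R4 ← R4 + (37/30)·R3: [0, 0, 0]
R5 ← R5 + (7/30)·R3: [0, 0, 0]
Echelon form has 3 nonzero rows, so rank(T) = 3.
The row space has dimension equal to the rank: 3.

3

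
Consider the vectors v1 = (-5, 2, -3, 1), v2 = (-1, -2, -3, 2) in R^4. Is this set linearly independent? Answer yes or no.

Form the matrix with these vectors as rows and row reduce.
R2 ← R2 − (1/5)·R1: [0, -12/5, -12/5, 9/5]
2 nonzero rows, so the 2 vectors span a space of dimension 2.
Since 2 = 2, the vectors are linearly independent.

yes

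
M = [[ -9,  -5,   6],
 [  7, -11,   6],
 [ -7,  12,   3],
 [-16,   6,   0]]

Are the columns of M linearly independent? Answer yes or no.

yes

Row reduce M to echelon form.
R2 ← R2 + (7/9)·R1: [0, -134/9, 32/3]
R3 ← R3 − (7/9)·R1: [0, 143/9, -5/3]
R4 ← R4 − (16/9)·R1: [0, 134/9, -32/3]
R3 ← R3 + (143/134)·R2: [0, 0, 651/67]
R4 ← R4 + R2: [0, 0, 0]
3 pivots among 3 columns.
Every column is a pivot column, so the columns are linearly independent.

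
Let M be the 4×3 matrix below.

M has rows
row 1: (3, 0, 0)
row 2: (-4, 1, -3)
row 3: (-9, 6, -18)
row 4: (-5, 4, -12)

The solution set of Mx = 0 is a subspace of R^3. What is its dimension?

1

Row reduce to echelon form.
R2 ← R2 + (4/3)·R1: [0, 1, -3]
R3 ← R3 + (3)·R1: [0, 6, -18]
R4 ← R4 + (5/3)·R1: [0, 4, -12]
R3 ← R3 − (6)·R2: [0, 0, 0]
R4 ← R4 − (4)·R2: [0, 0, 0]
2 nonzero rows, so rank(M) = 2.
M has 3 columns; by rank–nullity, nullity = 3 − 2 = 1.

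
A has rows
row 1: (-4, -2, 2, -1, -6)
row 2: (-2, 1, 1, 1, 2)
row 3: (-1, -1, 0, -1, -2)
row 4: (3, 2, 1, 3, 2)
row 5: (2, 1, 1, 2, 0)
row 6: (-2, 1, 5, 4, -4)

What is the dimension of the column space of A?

Row reduce to echelon form.
R2 ← R2 − (1/2)·R1: [0, 2, 0, 3/2, 5]
R3 ← R3 − (1/4)·R1: [0, -1/2, -1/2, -3/4, -1/2]
R4 ← R4 + (3/4)·R1: [0, 1/2, 5/2, 9/4, -5/2]
R5 ← R5 + (1/2)·R1: [0, 0, 2, 3/2, -3]
R6 ← R6 − (1/2)·R1: [0, 2, 4, 9/2, -1]
R3 ← R3 + (1/4)·R2: [0, 0, -1/2, -3/8, 3/4]
R4 ← R4 − (1/4)·R2: [0, 0, 5/2, 15/8, -15/4]
R6 ← R6 − R2: [0, 0, 4, 3, -6]
R4 ← R4 + (5)·R3: [0, 0, 0, 0, 0]
R5 ← R5 + (4)·R3: [0, 0, 0, 0, 0]
R6 ← R6 + (8)·R3: [0, 0, 0, 0, 0]
Echelon form has 3 nonzero rows, so rank(A) = 3.
The column space has dimension equal to the rank: 3.

3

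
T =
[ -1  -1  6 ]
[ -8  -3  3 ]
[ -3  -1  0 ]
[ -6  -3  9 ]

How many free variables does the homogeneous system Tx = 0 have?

1

Row reduce to echelon form.
R2 ← R2 − (8)·R1: [0, 5, -45]
R3 ← R3 − (3)·R1: [0, 2, -18]
R4 ← R4 − (6)·R1: [0, 3, -27]
R3 ← R3 − (2/5)·R2: [0, 0, 0]
R4 ← R4 − (3/5)·R2: [0, 0, 0]
2 nonzero rows, so rank(T) = 2.
T has 3 columns; by rank–nullity, nullity = 3 − 2 = 1.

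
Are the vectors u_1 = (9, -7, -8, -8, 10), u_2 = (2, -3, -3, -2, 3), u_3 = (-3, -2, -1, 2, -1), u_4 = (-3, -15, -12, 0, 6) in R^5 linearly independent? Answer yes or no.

no

Form the matrix with these vectors as rows and row reduce.
R2 ← R2 − (2/9)·R1: [0, -13/9, -11/9, -2/9, 7/9]
R3 ← R3 + (1/3)·R1: [0, -13/3, -11/3, -2/3, 7/3]
R4 ← R4 + (1/3)·R1: [0, -52/3, -44/3, -8/3, 28/3]
R3 ← R3 − (3)·R2: [0, 0, 0, 0, 0]
R4 ← R4 − (12)·R2: [0, 0, 0, 0, 0]
2 nonzero rows, so the 4 vectors span a space of dimension 2.
Since 2 < 4, the vectors are linearly dependent.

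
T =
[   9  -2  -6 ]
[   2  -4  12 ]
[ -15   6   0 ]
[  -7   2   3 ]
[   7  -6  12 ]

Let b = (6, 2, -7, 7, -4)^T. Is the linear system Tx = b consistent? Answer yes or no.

Row reduce the augmented matrix [T | b].
R2 ← R2 − (2/9)·R1: [0, -32/9, 40/3, 2/3]
R3 ← R3 + (5/3)·R1: [0, 8/3, -10, 3]
R4 ← R4 + (7/9)·R1: [0, 4/9, -5/3, 35/3]
R5 ← R5 − (7/9)·R1: [0, -40/9, 50/3, -26/3]
R3 ← R3 + (3/4)·R2: [0, 0, 0, 7/2]
R4 ← R4 + (1/8)·R2: [0, 0, 0, 47/4]
R5 ← R5 − (5/4)·R2: [0, 0, 0, -19/2]
R4 ← R4 − (47/14)·R3: [0, 0, 0, 0]
R5 ← R5 + (19/7)·R3: [0, 0, 0, 0]
The echelon form has 3 nonzero rows; the last pivot sits in the augmented column, so rank(T) = 2 but rank([T|b]) = 3.
Since the ranks differ, the system is inconsistent.

no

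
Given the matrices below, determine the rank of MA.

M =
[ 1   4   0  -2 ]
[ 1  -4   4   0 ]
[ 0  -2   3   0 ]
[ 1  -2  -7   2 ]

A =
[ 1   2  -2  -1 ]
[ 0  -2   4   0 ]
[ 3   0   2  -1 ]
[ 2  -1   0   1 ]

First compute MA:
[[ -3,  -4,  14,  -3],
 [ 13,  10, -10,  -5],
 [  9,   4,  -2,  -3],
 [-16,   4, -24,   8]]
Now row reduce the product.
R2 ← R2 + (13/3)·R1: [0, -22/3, 152/3, -18]
R3 ← R3 + (3)·R1: [0, -8, 40, -12]
R4 ← R4 − (16/3)·R1: [0, 76/3, -296/3, 24]
R3 ← R3 − (12/11)·R2: [0, 0, -168/11, 84/11]
R4 ← R4 + (38/11)·R2: [0, 0, 840/11, -420/11]
R4 ← R4 + (5)·R3: [0, 0, 0, 0]
3 nonzero rows, so rank(MA) = 3.

3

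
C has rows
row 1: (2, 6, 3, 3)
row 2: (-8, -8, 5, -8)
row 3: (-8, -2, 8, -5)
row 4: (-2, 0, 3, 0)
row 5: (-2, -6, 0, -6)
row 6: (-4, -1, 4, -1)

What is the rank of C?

4

Row reduce to echelon form.
R2 ← R2 + (4)·R1: [0, 16, 17, 4]
R3 ← R3 + (4)·R1: [0, 22, 20, 7]
R4 ← R4 + R1: [0, 6, 6, 3]
R5 ← R5 + R1: [0, 0, 3, -3]
R6 ← R6 + (2)·R1: [0, 11, 10, 5]
R3 ← R3 − (11/8)·R2: [0, 0, -27/8, 3/2]
R4 ← R4 − (3/8)·R2: [0, 0, -3/8, 3/2]
R6 ← R6 − (11/16)·R2: [0, 0, -27/16, 9/4]
R4 ← R4 − (1/9)·R3: [0, 0, 0, 4/3]
R5 ← R5 + (8/9)·R3: [0, 0, 0, -5/3]
R6 ← R6 − (1/2)·R3: [0, 0, 0, 3/2]
R5 ← R5 + (5/4)·R4: [0, 0, 0, 0]
R6 ← R6 − (9/8)·R4: [0, 0, 0, 0]
Echelon form has 4 nonzero rows, so rank(C) = 4.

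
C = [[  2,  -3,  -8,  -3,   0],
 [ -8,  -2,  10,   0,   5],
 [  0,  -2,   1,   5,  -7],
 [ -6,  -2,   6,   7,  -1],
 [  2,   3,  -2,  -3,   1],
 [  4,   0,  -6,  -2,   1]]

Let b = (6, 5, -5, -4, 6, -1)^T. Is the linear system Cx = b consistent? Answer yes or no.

Row reduce the augmented matrix [C | b].
R2 ← R2 + (4)·R1: [0, -14, -22, -12, 5, 29]
R4 ← R4 + (3)·R1: [0, -11, -18, -2, -1, 14]
R5 ← R5 − R1: [0, 6, 6, 0, 1, 0]
R6 ← R6 − (2)·R1: [0, 6, 10, 4, 1, -13]
R3 ← R3 − (1/7)·R2: [0, 0, 29/7, 47/7, -54/7, -64/7]
R4 ← R4 − (11/14)·R2: [0, 0, -5/7, 52/7, -69/14, -123/14]
R5 ← R5 + (3/7)·R2: [0, 0, -24/7, -36/7, 22/7, 87/7]
R6 ← R6 + (3/7)·R2: [0, 0, 4/7, -8/7, 22/7, -4/7]
R4 ← R4 + (5/29)·R3: [0, 0, 0, 249/29, -363/58, -601/58]
R5 ← R5 + (24/29)·R3: [0, 0, 0, 12/29, -94/29, 141/29]
R6 ← R6 − (4/29)·R3: [0, 0, 0, -60/29, 122/29, 20/29]
R5 ← R5 − (4/83)·R4: [0, 0, 0, 0, -244/83, 445/83]
R6 ← R6 + (20/83)·R4: [0, 0, 0, 0, 224/83, -150/83]
R6 ← R6 + (56/61)·R5: [0, 0, 0, 0, 0, 190/61]
The echelon form has 6 nonzero rows; the last pivot sits in the augmented column, so rank(C) = 5 but rank([C|b]) = 6.
Since the ranks differ, the system is inconsistent.

no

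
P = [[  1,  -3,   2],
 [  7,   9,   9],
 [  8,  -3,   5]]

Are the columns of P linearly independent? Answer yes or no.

Row reduce P to echelon form.
R2 ← R2 − (7)·R1: [0, 30, -5]
R3 ← R3 − (8)·R1: [0, 21, -11]
R3 ← R3 − (7/10)·R2: [0, 0, -15/2]
3 pivots among 3 columns.
Every column is a pivot column, so the columns are linearly independent.

yes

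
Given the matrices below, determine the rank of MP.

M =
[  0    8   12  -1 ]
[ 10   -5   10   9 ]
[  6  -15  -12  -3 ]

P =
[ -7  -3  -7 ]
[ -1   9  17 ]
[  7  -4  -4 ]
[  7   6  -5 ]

3

First compute MP:
[[ 69,  18,  93],
 [ 68, -61, -240],
 [-132, -123, -234]]
Now row reduce the product.
R2 ← R2 − (68/69)·R1: [0, -1811/23, -7628/23]
R3 ← R3 + (44/23)·R1: [0, -2037/23, -1290/23]
R3 ← R3 − (2037/1811)·R2: [0, 0, 574002/1811]
3 nonzero rows, so rank(MP) = 3.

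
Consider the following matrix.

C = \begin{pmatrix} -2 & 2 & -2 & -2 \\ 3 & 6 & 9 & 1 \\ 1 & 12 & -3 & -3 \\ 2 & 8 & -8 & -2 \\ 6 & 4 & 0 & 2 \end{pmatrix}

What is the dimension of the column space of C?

4

Row reduce to echelon form.
R2 ← R2 + (3/2)·R1: [0, 9, 6, -2]
R3 ← R3 + (1/2)·R1: [0, 13, -4, -4]
R4 ← R4 + R1: [0, 10, -10, -4]
R5 ← R5 + (3)·R1: [0, 10, -6, -4]
R3 ← R3 − (13/9)·R2: [0, 0, -38/3, -10/9]
R4 ← R4 − (10/9)·R2: [0, 0, -50/3, -16/9]
R5 ← R5 − (10/9)·R2: [0, 0, -38/3, -16/9]
R4 ← R4 − (25/19)·R3: [0, 0, 0, -6/19]
R5 ← R5 − R3: [0, 0, 0, -2/3]
R5 ← R5 − (19/9)·R4: [0, 0, 0, 0]
Echelon form has 4 nonzero rows, so rank(C) = 4.
The column space has dimension equal to the rank: 4.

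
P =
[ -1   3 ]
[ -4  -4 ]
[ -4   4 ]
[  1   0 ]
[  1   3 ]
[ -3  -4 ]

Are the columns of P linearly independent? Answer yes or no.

yes

Row reduce P to echelon form.
R2 ← R2 − (4)·R1: [0, -16]
R3 ← R3 − (4)·R1: [0, -8]
R4 ← R4 + R1: [0, 3]
R5 ← R5 + R1: [0, 6]
R6 ← R6 − (3)·R1: [0, -13]
R3 ← R3 − (1/2)·R2: [0, 0]
R4 ← R4 + (3/16)·R2: [0, 0]
R5 ← R5 + (3/8)·R2: [0, 0]
R6 ← R6 − (13/16)·R2: [0, 0]
2 pivots among 2 columns.
Every column is a pivot column, so the columns are linearly independent.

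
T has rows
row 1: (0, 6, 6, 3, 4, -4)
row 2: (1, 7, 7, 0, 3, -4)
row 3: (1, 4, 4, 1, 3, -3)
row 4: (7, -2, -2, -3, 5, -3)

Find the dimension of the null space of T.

Row reduce to echelon form.
Swap R1 ↔ R2
R3 ← R3 − R1: [0, -3, -3, 1, 0, 1]
R4 ← R4 − (7)·R1: [0, -51, -51, -3, -16, 25]
R3 ← R3 + (1/2)·R2: [0, 0, 0, 5/2, 2, -1]
R4 ← R4 + (17/2)·R2: [0, 0, 0, 45/2, 18, -9]
R4 ← R4 − (9)·R3: [0, 0, 0, 0, 0, 0]
3 nonzero rows, so rank(T) = 3.
T has 6 columns; by rank–nullity, nullity = 6 − 3 = 3.

3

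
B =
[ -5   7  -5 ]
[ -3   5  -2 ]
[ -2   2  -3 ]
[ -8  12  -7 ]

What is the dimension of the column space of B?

2

Row reduce to echelon form.
R2 ← R2 − (3/5)·R1: [0, 4/5, 1]
R3 ← R3 − (2/5)·R1: [0, -4/5, -1]
R4 ← R4 − (8/5)·R1: [0, 4/5, 1]
R3 ← R3 + R2: [0, 0, 0]
R4 ← R4 − R2: [0, 0, 0]
Echelon form has 2 nonzero rows, so rank(B) = 2.
The column space has dimension equal to the rank: 2.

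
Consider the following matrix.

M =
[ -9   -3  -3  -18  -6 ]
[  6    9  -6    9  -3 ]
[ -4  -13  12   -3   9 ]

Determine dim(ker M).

Row reduce to echelon form.
R2 ← R2 + (2/3)·R1: [0, 7, -8, -3, -7]
R3 ← R3 − (4/9)·R1: [0, -35/3, 40/3, 5, 35/3]
R3 ← R3 + (5/3)·R2: [0, 0, 0, 0, 0]
2 nonzero rows, so rank(M) = 2.
M has 5 columns; by rank–nullity, nullity = 5 − 2 = 3.

3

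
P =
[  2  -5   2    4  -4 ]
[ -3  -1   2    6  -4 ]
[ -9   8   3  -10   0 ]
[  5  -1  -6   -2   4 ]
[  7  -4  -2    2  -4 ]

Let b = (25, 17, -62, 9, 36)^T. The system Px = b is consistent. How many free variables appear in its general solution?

0

Row reduce the augmented matrix [P | b].
R2 ← R2 + (3/2)·R1: [0, -17/2, 5, 12, -10, 109/2]
R3 ← R3 + (9/2)·R1: [0, -29/2, 12, 8, -18, 101/2]
R4 ← R4 − (5/2)·R1: [0, 23/2, -11, -12, 14, -107/2]
R5 ← R5 − (7/2)·R1: [0, 27/2, -9, -12, 10, -103/2]
R3 ← R3 − (29/17)·R2: [0, 0, 59/17, -212/17, -16/17, -722/17]
R4 ← R4 + (23/17)·R2: [0, 0, -72/17, 72/17, 8/17, 344/17]
R5 ← R5 + (27/17)·R2: [0, 0, -18/17, 120/17, -100/17, 596/17]
R4 ← R4 + (72/59)·R3: [0, 0, 0, -648/59, -40/59, -1864/59]
R5 ← R5 + (18/59)·R3: [0, 0, 0, 192/59, -364/59, 1304/59]
R5 ← R5 + (8/27)·R4: [0, 0, 0, 0, -172/27, 344/27]
The echelon form has 5 nonzero rows, and every pivot lies in the first 5 columns, so rank(P) = rank([P|b]) = 5.
The system is consistent.
Free variables = (unknowns) − (rank) = 5 − 5 = 0.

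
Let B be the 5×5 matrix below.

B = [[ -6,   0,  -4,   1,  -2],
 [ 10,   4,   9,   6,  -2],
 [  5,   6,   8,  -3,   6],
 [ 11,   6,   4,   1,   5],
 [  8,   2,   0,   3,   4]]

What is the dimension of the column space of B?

5

Row reduce to echelon form.
R2 ← R2 + (5/3)·R1: [0, 4, 7/3, 23/3, -16/3]
R3 ← R3 + (5/6)·R1: [0, 6, 14/3, -13/6, 13/3]
R4 ← R4 + (11/6)·R1: [0, 6, -10/3, 17/6, 4/3]
R5 ← R5 + (4/3)·R1: [0, 2, -16/3, 13/3, 4/3]
R3 ← R3 − (3/2)·R2: [0, 0, 7/6, -41/3, 37/3]
R4 ← R4 − (3/2)·R2: [0, 0, -41/6, -26/3, 28/3]
R5 ← R5 − (1/2)·R2: [0, 0, -13/2, 1/2, 4]
R4 ← R4 + (41/7)·R3: [0, 0, 0, -621/7, 571/7]
R5 ← R5 + (39/7)·R3: [0, 0, 0, -1059/14, 509/7]
R5 ← R5 − (353/414)·R4: [0, 0, 0, 0, 1309/414]
Echelon form has 5 nonzero rows, so rank(B) = 5.
The column space has dimension equal to the rank: 5.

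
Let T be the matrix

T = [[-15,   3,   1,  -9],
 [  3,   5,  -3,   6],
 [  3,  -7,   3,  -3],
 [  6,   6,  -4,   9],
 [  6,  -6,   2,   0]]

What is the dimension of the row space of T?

2

Row reduce to echelon form.
R2 ← R2 + (1/5)·R1: [0, 28/5, -14/5, 21/5]
R3 ← R3 + (1/5)·R1: [0, -32/5, 16/5, -24/5]
R4 ← R4 + (2/5)·R1: [0, 36/5, -18/5, 27/5]
R5 ← R5 + (2/5)·R1: [0, -24/5, 12/5, -18/5]
R3 ← R3 + (8/7)·R2: [0, 0, 0, 0]
R4 ← R4 − (9/7)·R2: [0, 0, 0, 0]
R5 ← R5 + (6/7)·R2: [0, 0, 0, 0]
Echelon form has 2 nonzero rows, so rank(T) = 2.
The row space has dimension equal to the rank: 2.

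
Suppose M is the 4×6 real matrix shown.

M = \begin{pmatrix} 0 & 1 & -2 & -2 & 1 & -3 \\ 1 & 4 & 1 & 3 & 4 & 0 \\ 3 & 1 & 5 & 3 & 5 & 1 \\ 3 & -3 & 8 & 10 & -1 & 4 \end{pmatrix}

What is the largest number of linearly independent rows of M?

Row reduce to echelon form.
Swap R1 ↔ R2
R3 ← R3 − (3)·R1: [0, -11, 2, -6, -7, 1]
R4 ← R4 − (3)·R1: [0, -15, 5, 1, -13, 4]
R3 ← R3 + (11)·R2: [0, 0, -20, -28, 4, -32]
R4 ← R4 + (15)·R2: [0, 0, -25, -29, 2, -41]
R4 ← R4 − (5/4)·R3: [0, 0, 0, 6, -3, -1]
Echelon form has 4 nonzero rows, so rank(M) = 4.
The rank gives the maximum number of linearly independent rows: 4.

4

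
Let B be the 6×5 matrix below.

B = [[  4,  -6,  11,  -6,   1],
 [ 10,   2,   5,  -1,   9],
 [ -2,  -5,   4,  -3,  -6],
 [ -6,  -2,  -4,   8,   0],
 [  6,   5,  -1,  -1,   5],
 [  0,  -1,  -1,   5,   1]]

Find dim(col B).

Row reduce to echelon form.
R2 ← R2 − (5/2)·R1: [0, 17, -45/2, 14, 13/2]
R3 ← R3 + (1/2)·R1: [0, -8, 19/2, -6, -11/2]
R4 ← R4 + (3/2)·R1: [0, -11, 25/2, -1, 3/2]
R5 ← R5 − (3/2)·R1: [0, 14, -35/2, 8, 7/2]
R3 ← R3 + (8/17)·R2: [0, 0, -37/34, 10/17, -83/34]
R4 ← R4 + (11/17)·R2: [0, 0, -35/17, 137/17, 97/17]
R5 ← R5 − (14/17)·R2: [0, 0, 35/34, -60/17, -63/34]
R6 ← R6 + (1/17)·R2: [0, 0, -79/34, 99/17, 47/34]
R4 ← R4 − (70/37)·R3: [0, 0, 0, 257/37, 382/37]
R5 ← R5 + (35/37)·R3: [0, 0, 0, -110/37, -154/37]
R6 ← R6 − (79/37)·R3: [0, 0, 0, 169/37, 244/37]
R5 ← R5 + (110/257)·R4: [0, 0, 0, 0, 66/257]
R6 ← R6 − (169/257)·R4: [0, 0, 0, 0, -50/257]
R6 ← R6 + (25/33)·R5: [0, 0, 0, 0, 0]
Echelon form has 5 nonzero rows, so rank(B) = 5.
The column space has dimension equal to the rank: 5.

5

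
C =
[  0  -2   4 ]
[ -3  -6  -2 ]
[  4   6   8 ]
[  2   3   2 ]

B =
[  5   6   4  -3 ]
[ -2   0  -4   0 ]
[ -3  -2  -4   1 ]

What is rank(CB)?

First compute CB:
[[ -8,  -8,  -8,   4],
 [  3, -14,  20,   7],
 [-16,   8, -40,  -4],
 [ -2,   8, -12,  -4]]
Now row reduce the product.
R2 ← R2 + (3/8)·R1: [0, -17, 17, 17/2]
R3 ← R3 − (2)·R1: [0, 24, -24, -12]
R4 ← R4 − (1/4)·R1: [0, 10, -10, -5]
R3 ← R3 + (24/17)·R2: [0, 0, 0, 0]
R4 ← R4 + (10/17)·R2: [0, 0, 0, 0]
2 nonzero rows, so rank(CB) = 2.

2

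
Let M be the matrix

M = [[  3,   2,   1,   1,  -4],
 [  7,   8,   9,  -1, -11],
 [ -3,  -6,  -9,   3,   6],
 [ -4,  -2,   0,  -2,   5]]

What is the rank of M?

Row reduce to echelon form.
R2 ← R2 − (7/3)·R1: [0, 10/3, 20/3, -10/3, -5/3]
R3 ← R3 + R1: [0, -4, -8, 4, 2]
R4 ← R4 + (4/3)·R1: [0, 2/3, 4/3, -2/3, -1/3]
R3 ← R3 + (6/5)·R2: [0, 0, 0, 0, 0]
R4 ← R4 − (1/5)·R2: [0, 0, 0, 0, 0]
Echelon form has 2 nonzero rows, so rank(M) = 2.

2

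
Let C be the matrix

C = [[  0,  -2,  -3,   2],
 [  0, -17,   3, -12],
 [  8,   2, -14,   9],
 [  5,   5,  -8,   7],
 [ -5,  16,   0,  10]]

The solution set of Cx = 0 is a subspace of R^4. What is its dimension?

0

Row reduce to echelon form.
Swap R1 ↔ R3
R4 ← R4 − (5/8)·R1: [0, 15/4, 3/4, 11/8]
R5 ← R5 + (5/8)·R1: [0, 69/4, -35/4, 125/8]
R3 ← R3 − (2/17)·R2: [0, 0, -57/17, 58/17]
R4 ← R4 + (15/68)·R2: [0, 0, 24/17, -173/136]
R5 ← R5 + (69/68)·R2: [0, 0, -97/17, 469/136]
R4 ← R4 + (8/19)·R3: [0, 0, 0, 25/152]
R5 ← R5 − (97/57)·R3: [0, 0, 0, -1075/456]
R5 ← R5 + (43/3)·R4: [0, 0, 0, 0]
4 nonzero rows, so rank(C) = 4.
C has 4 columns; by rank–nullity, nullity = 4 − 4 = 0.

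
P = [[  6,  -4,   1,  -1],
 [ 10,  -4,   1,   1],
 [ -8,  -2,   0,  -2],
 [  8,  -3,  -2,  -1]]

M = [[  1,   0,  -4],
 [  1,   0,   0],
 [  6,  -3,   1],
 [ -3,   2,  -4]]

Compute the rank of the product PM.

First compute PM:
[[ 11,  -5, -19],
 [  9,  -1, -43],
 [ -4,  -4,  40],
 [ -4,   4, -30]]
Now row reduce the product.
R2 ← R2 − (9/11)·R1: [0, 34/11, -302/11]
R3 ← R3 + (4/11)·R1: [0, -64/11, 364/11]
R4 ← R4 + (4/11)·R1: [0, 24/11, -406/11]
R3 ← R3 + (32/17)·R2: [0, 0, -316/17]
R4 ← R4 − (12/17)·R2: [0, 0, -298/17]
R4 ← R4 − (149/158)·R3: [0, 0, 0]
3 nonzero rows, so rank(PM) = 3.

3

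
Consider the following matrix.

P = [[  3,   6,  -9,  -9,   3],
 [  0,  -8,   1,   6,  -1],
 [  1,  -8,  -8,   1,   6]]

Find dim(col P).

Row reduce to echelon form.
R3 ← R3 − (1/3)·R1: [0, -10, -5, 4, 5]
R3 ← R3 − (5/4)·R2: [0, 0, -25/4, -7/2, 25/4]
Echelon form has 3 nonzero rows, so rank(P) = 3.
The column space has dimension equal to the rank: 3.

3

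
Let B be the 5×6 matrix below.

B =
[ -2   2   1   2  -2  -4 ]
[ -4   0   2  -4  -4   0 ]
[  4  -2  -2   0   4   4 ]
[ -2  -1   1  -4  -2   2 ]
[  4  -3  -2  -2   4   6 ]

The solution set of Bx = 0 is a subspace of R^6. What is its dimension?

4

Row reduce to echelon form.
R2 ← R2 − (2)·R1: [0, -4, 0, -8, 0, 8]
R3 ← R3 + (2)·R1: [0, 2, 0, 4, 0, -4]
R4 ← R4 − R1: [0, -3, 0, -6, 0, 6]
R5 ← R5 + (2)·R1: [0, 1, 0, 2, 0, -2]
R3 ← R3 + (1/2)·R2: [0, 0, 0, 0, 0, 0]
R4 ← R4 − (3/4)·R2: [0, 0, 0, 0, 0, 0]
R5 ← R5 + (1/4)·R2: [0, 0, 0, 0, 0, 0]
2 nonzero rows, so rank(B) = 2.
B has 6 columns; by rank–nullity, nullity = 6 − 2 = 4.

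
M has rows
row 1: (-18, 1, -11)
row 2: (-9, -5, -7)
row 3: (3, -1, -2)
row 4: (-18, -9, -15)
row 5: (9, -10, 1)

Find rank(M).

Row reduce to echelon form.
R2 ← R2 − (1/2)·R1: [0, -11/2, -3/2]
R3 ← R3 + (1/6)·R1: [0, -5/6, -23/6]
R4 ← R4 − R1: [0, -10, -4]
R5 ← R5 + (1/2)·R1: [0, -19/2, -9/2]
R3 ← R3 − (5/33)·R2: [0, 0, -119/33]
R4 ← R4 − (20/11)·R2: [0, 0, -14/11]
R5 ← R5 − (19/11)·R2: [0, 0, -21/11]
R4 ← R4 − (6/17)·R3: [0, 0, 0]
R5 ← R5 − (9/17)·R3: [0, 0, 0]
Echelon form has 3 nonzero rows, so rank(M) = 3.

3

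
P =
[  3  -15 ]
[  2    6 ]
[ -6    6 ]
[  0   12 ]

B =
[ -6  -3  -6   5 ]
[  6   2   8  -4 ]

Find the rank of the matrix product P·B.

First compute PB:
[[-108, -39, -138,  75],
 [ 24,   6,  36, -14],
 [ 72,  30,  84, -54],
 [ 72,  24,  96, -48]]
Now row reduce the product.
R2 ← R2 + (2/9)·R1: [0, -8/3, 16/3, 8/3]
R3 ← R3 + (2/3)·R1: [0, 4, -8, -4]
R4 ← R4 + (2/3)·R1: [0, -2, 4, 2]
R3 ← R3 + (3/2)·R2: [0, 0, 0, 0]
R4 ← R4 − (3/4)·R2: [0, 0, 0, 0]
2 nonzero rows, so rank(PB) = 2.

2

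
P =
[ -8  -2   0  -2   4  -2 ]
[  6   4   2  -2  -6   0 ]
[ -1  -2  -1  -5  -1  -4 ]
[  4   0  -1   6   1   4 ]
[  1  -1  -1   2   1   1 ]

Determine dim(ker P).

Row reduce to echelon form.
R2 ← R2 + (3/4)·R1: [0, 5/2, 2, -7/2, -3, -3/2]
R3 ← R3 − (1/8)·R1: [0, -7/4, -1, -19/4, -3/2, -15/4]
R4 ← R4 + (1/2)·R1: [0, -1, -1, 5, 3, 3]
R5 ← R5 + (1/8)·R1: [0, -5/4, -1, 7/4, 3/2, 3/4]
R3 ← R3 + (7/10)·R2: [0, 0, 2/5, -36/5, -18/5, -24/5]
R4 ← R4 + (2/5)·R2: [0, 0, -1/5, 18/5, 9/5, 12/5]
R5 ← R5 + (1/2)·R2: [0, 0, 0, 0, 0, 0]
R4 ← R4 + (1/2)·R3: [0, 0, 0, 0, 0, 0]
3 nonzero rows, so rank(P) = 3.
P has 6 columns; by rank–nullity, nullity = 6 − 3 = 3.

3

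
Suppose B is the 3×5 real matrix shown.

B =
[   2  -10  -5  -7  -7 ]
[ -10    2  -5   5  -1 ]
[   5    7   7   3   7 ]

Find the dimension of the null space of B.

Row reduce to echelon form.
R2 ← R2 + (5)·R1: [0, -48, -30, -30, -36]
R3 ← R3 − (5/2)·R1: [0, 32, 39/2, 41/2, 49/2]
R3 ← R3 + (2/3)·R2: [0, 0, -1/2, 1/2, 1/2]
3 nonzero rows, so rank(B) = 3.
B has 5 columns; by rank–nullity, nullity = 5 − 3 = 2.

2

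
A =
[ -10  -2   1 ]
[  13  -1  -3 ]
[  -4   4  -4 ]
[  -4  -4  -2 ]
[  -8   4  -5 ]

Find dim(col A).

3

Row reduce to echelon form.
R2 ← R2 + (13/10)·R1: [0, -18/5, -17/10]
R3 ← R3 − (2/5)·R1: [0, 24/5, -22/5]
R4 ← R4 − (2/5)·R1: [0, -16/5, -12/5]
R5 ← R5 − (4/5)·R1: [0, 28/5, -29/5]
R3 ← R3 + (4/3)·R2: [0, 0, -20/3]
R4 ← R4 − (8/9)·R2: [0, 0, -8/9]
R5 ← R5 + (14/9)·R2: [0, 0, -76/9]
R4 ← R4 − (2/15)·R3: [0, 0, 0]
R5 ← R5 − (19/15)·R3: [0, 0, 0]
Echelon form has 3 nonzero rows, so rank(A) = 3.
The column space has dimension equal to the rank: 3.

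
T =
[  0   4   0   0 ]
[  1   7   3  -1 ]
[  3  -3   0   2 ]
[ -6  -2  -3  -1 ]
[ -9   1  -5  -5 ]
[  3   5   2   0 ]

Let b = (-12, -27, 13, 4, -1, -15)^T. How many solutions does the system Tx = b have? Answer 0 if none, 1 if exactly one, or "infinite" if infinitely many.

1

Row reduce the augmented matrix [T | b].
Swap R1 ↔ R2
R3 ← R3 − (3)·R1: [0, -24, -9, 5, 94]
R4 ← R4 + (6)·R1: [0, 40, 15, -7, -158]
R5 ← R5 + (9)·R1: [0, 64, 22, -14, -244]
R6 ← R6 − (3)·R1: [0, -16, -7, 3, 66]
R3 ← R3 + (6)·R2: [0, 0, -9, 5, 22]
R4 ← R4 − (10)·R2: [0, 0, 15, -7, -38]
R5 ← R5 − (16)·R2: [0, 0, 22, -14, -52]
R6 ← R6 + (4)·R2: [0, 0, -7, 3, 18]
R4 ← R4 + (5/3)·R3: [0, 0, 0, 4/3, -4/3]
R5 ← R5 + (22/9)·R3: [0, 0, 0, -16/9, 16/9]
R6 ← R6 − (7/9)·R3: [0, 0, 0, -8/9, 8/9]
R5 ← R5 + (4/3)·R4: [0, 0, 0, 0, 0]
R6 ← R6 + (2/3)·R4: [0, 0, 0, 0, 0]
The echelon form has 4 nonzero rows, and every pivot lies in the first 4 columns, so rank(T) = rank([T|b]) = 4.
The system is consistent.
rank = 4 = number of unknowns, so the solution is unique.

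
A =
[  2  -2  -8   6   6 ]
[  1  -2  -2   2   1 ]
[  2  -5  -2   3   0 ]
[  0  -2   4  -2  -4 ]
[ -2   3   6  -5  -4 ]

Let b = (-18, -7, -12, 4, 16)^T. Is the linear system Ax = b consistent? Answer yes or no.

yes

Row reduce the augmented matrix [A | b].
R2 ← R2 − (1/2)·R1: [0, -1, 2, -1, -2, 2]
R3 ← R3 − R1: [0, -3, 6, -3, -6, 6]
R5 ← R5 + R1: [0, 1, -2, 1, 2, -2]
R3 ← R3 − (3)·R2: [0, 0, 0, 0, 0, 0]
R4 ← R4 − (2)·R2: [0, 0, 0, 0, 0, 0]
R5 ← R5 + R2: [0, 0, 0, 0, 0, 0]
The echelon form has 2 nonzero rows, and every pivot lies in the first 5 columns, so rank(A) = rank([A|b]) = 2.
The system is consistent.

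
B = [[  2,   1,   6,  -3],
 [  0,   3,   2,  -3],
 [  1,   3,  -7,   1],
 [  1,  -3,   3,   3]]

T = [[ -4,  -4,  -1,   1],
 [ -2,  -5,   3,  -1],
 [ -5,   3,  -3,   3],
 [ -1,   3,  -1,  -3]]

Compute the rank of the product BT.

4

First compute BT:
[[-37,  -4, -14,  28],
 [-13, -18,   6,  12],
 [ 24, -37,  28, -26],
 [-16,  29, -22,   4]]
Now row reduce the product.
R2 ← R2 − (13/37)·R1: [0, -614/37, 404/37, 80/37]
R3 ← R3 + (24/37)·R1: [0, -1465/37, 700/37, -290/37]
R4 ← R4 − (16/37)·R1: [0, 1137/37, -590/37, -300/37]
R3 ← R3 − (1465/614)·R2: [0, 0, -2190/307, -3990/307]
R4 ← R4 + (1137/614)·R2: [0, 0, 1312/307, -1260/307]
R4 ← R4 + (656/1095)·R3: [0, 0, 0, -868/73]
4 nonzero rows, so rank(BT) = 4.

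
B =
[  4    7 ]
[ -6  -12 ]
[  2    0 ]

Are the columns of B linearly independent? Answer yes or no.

yes

Row reduce B to echelon form.
R2 ← R2 + (3/2)·R1: [0, -3/2]
R3 ← R3 − (1/2)·R1: [0, -7/2]
R3 ← R3 − (7/3)·R2: [0, 0]
2 pivots among 2 columns.
Every column is a pivot column, so the columns are linearly independent.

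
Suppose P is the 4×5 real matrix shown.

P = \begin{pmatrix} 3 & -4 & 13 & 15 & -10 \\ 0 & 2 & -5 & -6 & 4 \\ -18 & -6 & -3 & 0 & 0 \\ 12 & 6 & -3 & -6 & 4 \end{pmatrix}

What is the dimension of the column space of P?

Row reduce to echelon form.
R3 ← R3 + (6)·R1: [0, -30, 75, 90, -60]
R4 ← R4 − (4)·R1: [0, 22, -55, -66, 44]
R3 ← R3 + (15)·R2: [0, 0, 0, 0, 0]
R4 ← R4 − (11)·R2: [0, 0, 0, 0, 0]
Echelon form has 2 nonzero rows, so rank(P) = 2.
The column space has dimension equal to the rank: 2.

2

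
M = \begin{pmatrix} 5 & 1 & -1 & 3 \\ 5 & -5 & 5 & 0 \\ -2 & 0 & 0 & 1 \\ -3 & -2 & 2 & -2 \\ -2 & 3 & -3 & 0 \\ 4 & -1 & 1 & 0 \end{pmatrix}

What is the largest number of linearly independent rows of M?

Row reduce to echelon form.
R2 ← R2 − R1: [0, -6, 6, -3]
R3 ← R3 + (2/5)·R1: [0, 2/5, -2/5, 11/5]
R4 ← R4 + (3/5)·R1: [0, -7/5, 7/5, -1/5]
R5 ← R5 + (2/5)·R1: [0, 17/5, -17/5, 6/5]
R6 ← R6 − (4/5)·R1: [0, -9/5, 9/5, -12/5]
R3 ← R3 + (1/15)·R2: [0, 0, 0, 2]
R4 ← R4 − (7/30)·R2: [0, 0, 0, 1/2]
R5 ← R5 + (17/30)·R2: [0, 0, 0, -1/2]
R6 ← R6 − (3/10)·R2: [0, 0, 0, -3/2]
R4 ← R4 − (1/4)·R3: [0, 0, 0, 0]
R5 ← R5 + (1/4)·R3: [0, 0, 0, 0]
R6 ← R6 + (3/4)·R3: [0, 0, 0, 0]
Echelon form has 3 nonzero rows, so rank(M) = 3.
The rank gives the maximum number of linearly independent rows: 3.

3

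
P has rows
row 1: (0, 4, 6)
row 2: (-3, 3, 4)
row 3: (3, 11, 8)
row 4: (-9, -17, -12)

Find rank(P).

Row reduce to echelon form.
Swap R1 ↔ R2
R3 ← R3 + R1: [0, 14, 12]
R4 ← R4 − (3)·R1: [0, -26, -24]
R3 ← R3 − (7/2)·R2: [0, 0, -9]
R4 ← R4 + (13/2)·R2: [0, 0, 15]
R4 ← R4 + (5/3)·R3: [0, 0, 0]
Echelon form has 3 nonzero rows, so rank(P) = 3.

3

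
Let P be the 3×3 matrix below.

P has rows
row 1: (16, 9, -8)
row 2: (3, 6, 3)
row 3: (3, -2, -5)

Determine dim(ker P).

0

Row reduce to echelon form.
R2 ← R2 − (3/16)·R1: [0, 69/16, 9/2]
R3 ← R3 − (3/16)·R1: [0, -59/16, -7/2]
R3 ← R3 + (59/69)·R2: [0, 0, 8/23]
3 nonzero rows, so rank(P) = 3.
P has 3 columns; by rank–nullity, nullity = 3 − 3 = 0.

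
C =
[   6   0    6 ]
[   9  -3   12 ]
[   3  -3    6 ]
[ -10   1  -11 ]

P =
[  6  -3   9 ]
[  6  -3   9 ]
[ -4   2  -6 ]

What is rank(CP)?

First compute CP:
[[ 12,  -6,  18],
 [-12,   6, -18],
 [-24,  12, -36],
 [-10,   5, -15]]
Now row reduce the product.
R2 ← R2 + R1: [0, 0, 0]
R3 ← R3 + (2)·R1: [0, 0, 0]
R4 ← R4 + (5/6)·R1: [0, 0, 0]
1 nonzero row, so rank(CP) = 1.

1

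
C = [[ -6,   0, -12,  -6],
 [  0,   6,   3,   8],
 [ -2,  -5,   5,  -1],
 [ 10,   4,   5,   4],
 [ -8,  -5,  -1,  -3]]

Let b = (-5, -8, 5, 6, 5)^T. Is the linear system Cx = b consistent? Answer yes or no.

Row reduce the augmented matrix [C | b].
R3 ← R3 − (1/3)·R1: [0, -5, 9, 1, 20/3]
R4 ← R4 + (5/3)·R1: [0, 4, -15, -6, -7/3]
R5 ← R5 − (4/3)·R1: [0, -5, 15, 5, 35/3]
R3 ← R3 + (5/6)·R2: [0, 0, 23/2, 23/3, 0]
R4 ← R4 − (2/3)·R2: [0, 0, -17, -34/3, 3]
R5 ← R5 + (5/6)·R2: [0, 0, 35/2, 35/3, 5]
R4 ← R4 + (34/23)·R3: [0, 0, 0, 0, 3]
R5 ← R5 − (35/23)·R3: [0, 0, 0, 0, 5]
R5 ← R5 − (5/3)·R4: [0, 0, 0, 0, 0]
The echelon form has 4 nonzero rows; the last pivot sits in the augmented column, so rank(C) = 3 but rank([C|b]) = 4.
Since the ranks differ, the system is inconsistent.

no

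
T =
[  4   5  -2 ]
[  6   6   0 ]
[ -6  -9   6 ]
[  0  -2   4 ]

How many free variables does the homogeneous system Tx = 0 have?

Row reduce to echelon form.
R2 ← R2 − (3/2)·R1: [0, -3/2, 3]
R3 ← R3 + (3/2)·R1: [0, -3/2, 3]
R3 ← R3 − R2: [0, 0, 0]
R4 ← R4 − (4/3)·R2: [0, 0, 0]
2 nonzero rows, so rank(T) = 2.
T has 3 columns; by rank–nullity, nullity = 3 − 2 = 1.

1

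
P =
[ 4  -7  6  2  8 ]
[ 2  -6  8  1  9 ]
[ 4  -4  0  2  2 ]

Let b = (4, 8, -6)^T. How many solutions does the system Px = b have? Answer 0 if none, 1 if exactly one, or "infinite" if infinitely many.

Row reduce the augmented matrix [P | b].
R2 ← R2 − (1/2)·R1: [0, -5/2, 5, 0, 5, 6]
R3 ← R3 − R1: [0, 3, -6, 0, -6, -10]
R3 ← R3 + (6/5)·R2: [0, 0, 0, 0, 0, -14/5]
The echelon form has 3 nonzero rows; the last pivot sits in the augmented column, so rank(P) = 2 but rank([P|b]) = 3.
Since the ranks differ, the system is inconsistent.
It has no solutions.

0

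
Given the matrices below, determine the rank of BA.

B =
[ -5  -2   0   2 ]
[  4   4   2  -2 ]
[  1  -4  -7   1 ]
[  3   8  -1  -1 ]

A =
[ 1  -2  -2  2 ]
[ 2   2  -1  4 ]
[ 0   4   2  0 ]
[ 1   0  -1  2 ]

First compute BA:
[[ -7,   6,  10, -14],
 [ 10,   8,  -6,  20],
 [ -6, -38, -13, -12],
 [ 18,   6, -15,  36]]
Now row reduce the product.
R2 ← R2 + (10/7)·R1: [0, 116/7, 58/7, 0]
R3 ← R3 − (6/7)·R1: [0, -302/7, -151/7, 0]
R4 ← R4 + (18/7)·R1: [0, 150/7, 75/7, 0]
R3 ← R3 + (151/58)·R2: [0, 0, 0, 0]
R4 ← R4 − (75/58)·R2: [0, 0, 0, 0]
2 nonzero rows, so rank(BA) = 2.

2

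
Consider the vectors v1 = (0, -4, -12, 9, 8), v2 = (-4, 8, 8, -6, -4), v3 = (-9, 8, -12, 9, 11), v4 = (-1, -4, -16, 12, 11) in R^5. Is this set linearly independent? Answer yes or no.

no

Form the matrix with these vectors as rows and row reduce.
Swap R1 ↔ R2
R3 ← R3 − (9/4)·R1: [0, -10, -30, 45/2, 20]
R4 ← R4 − (1/4)·R1: [0, -6, -18, 27/2, 12]
R3 ← R3 − (5/2)·R2: [0, 0, 0, 0, 0]
R4 ← R4 − (3/2)·R2: [0, 0, 0, 0, 0]
2 nonzero rows, so the 4 vectors span a space of dimension 2.
Since 2 < 4, the vectors are linearly dependent.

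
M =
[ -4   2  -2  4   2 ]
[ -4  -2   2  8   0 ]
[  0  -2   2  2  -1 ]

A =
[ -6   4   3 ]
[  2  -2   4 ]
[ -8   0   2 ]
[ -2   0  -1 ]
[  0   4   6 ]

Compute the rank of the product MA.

First compute MA:
[[ 36, -12,   0],
 [-12, -12, -24],
 [-24,   0, -12]]
Now row reduce the product.
R2 ← R2 + (1/3)·R1: [0, -16, -24]
R3 ← R3 + (2/3)·R1: [0, -8, -12]
R3 ← R3 − (1/2)·R2: [0, 0, 0]
2 nonzero rows, so rank(MA) = 2.

2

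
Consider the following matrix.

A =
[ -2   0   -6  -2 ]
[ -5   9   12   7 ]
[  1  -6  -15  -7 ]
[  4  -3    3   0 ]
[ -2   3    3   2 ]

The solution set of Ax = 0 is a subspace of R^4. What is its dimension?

Row reduce to echelon form.
R2 ← R2 − (5/2)·R1: [0, 9, 27, 12]
R3 ← R3 + (1/2)·R1: [0, -6, -18, -8]
R4 ← R4 + (2)·R1: [0, -3, -9, -4]
R5 ← R5 − R1: [0, 3, 9, 4]
R3 ← R3 + (2/3)·R2: [0, 0, 0, 0]
R4 ← R4 + (1/3)·R2: [0, 0, 0, 0]
R5 ← R5 − (1/3)·R2: [0, 0, 0, 0]
2 nonzero rows, so rank(A) = 2.
A has 4 columns; by rank–nullity, nullity = 4 − 2 = 2.

2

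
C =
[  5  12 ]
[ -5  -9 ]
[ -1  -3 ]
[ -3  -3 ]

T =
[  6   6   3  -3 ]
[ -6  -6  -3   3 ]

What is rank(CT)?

1

First compute CT:
[[-42, -42, -21,  21],
 [ 24,  24,  12, -12],
 [ 12,  12,   6,  -6],
 [  0,   0,   0,   0]]
Now row reduce the product.
R2 ← R2 + (4/7)·R1: [0, 0, 0, 0]
R3 ← R3 + (2/7)·R1: [0, 0, 0, 0]
1 nonzero row, so rank(CT) = 1.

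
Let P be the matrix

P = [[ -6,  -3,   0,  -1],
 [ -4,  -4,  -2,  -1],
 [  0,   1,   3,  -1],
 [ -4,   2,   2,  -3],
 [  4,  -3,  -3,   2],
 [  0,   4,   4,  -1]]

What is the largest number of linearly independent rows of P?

4

Row reduce to echelon form.
R2 ← R2 − (2/3)·R1: [0, -2, -2, -1/3]
R4 ← R4 − (2/3)·R1: [0, 4, 2, -7/3]
R5 ← R5 + (2/3)·R1: [0, -5, -3, 4/3]
R3 ← R3 + (1/2)·R2: [0, 0, 2, -7/6]
R4 ← R4 + (2)·R2: [0, 0, -2, -3]
R5 ← R5 − (5/2)·R2: [0, 0, 2, 13/6]
R6 ← R6 + (2)·R2: [0, 0, 0, -5/3]
R4 ← R4 + R3: [0, 0, 0, -25/6]
R5 ← R5 − R3: [0, 0, 0, 10/3]
R5 ← R5 + (4/5)·R4: [0, 0, 0, 0]
R6 ← R6 − (2/5)·R4: [0, 0, 0, 0]
Echelon form has 4 nonzero rows, so rank(P) = 4.
The rank gives the maximum number of linearly independent rows: 4.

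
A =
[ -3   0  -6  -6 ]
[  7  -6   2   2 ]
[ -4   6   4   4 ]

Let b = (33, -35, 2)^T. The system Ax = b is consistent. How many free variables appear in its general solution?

Row reduce the augmented matrix [A | b].
R2 ← R2 + (7/3)·R1: [0, -6, -12, -12, 42]
R3 ← R3 − (4/3)·R1: [0, 6, 12, 12, -42]
R3 ← R3 + R2: [0, 0, 0, 0, 0]
The echelon form has 2 nonzero rows, and every pivot lies in the first 4 columns, so rank(A) = rank([A|b]) = 2.
The system is consistent.
Free variables = (unknowns) − (rank) = 4 − 2 = 2.

2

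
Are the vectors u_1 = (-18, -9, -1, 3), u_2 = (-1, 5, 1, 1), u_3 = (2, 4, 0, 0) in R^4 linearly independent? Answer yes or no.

Form the matrix with these vectors as rows and row reduce.
R2 ← R2 − (1/18)·R1: [0, 11/2, 19/18, 5/6]
R3 ← R3 + (1/9)·R1: [0, 3, -1/9, 1/3]
R3 ← R3 − (6/11)·R2: [0, 0, -68/99, -4/33]
3 nonzero rows, so the 3 vectors span a space of dimension 3.
Since 3 = 3, the vectors are linearly independent.

yes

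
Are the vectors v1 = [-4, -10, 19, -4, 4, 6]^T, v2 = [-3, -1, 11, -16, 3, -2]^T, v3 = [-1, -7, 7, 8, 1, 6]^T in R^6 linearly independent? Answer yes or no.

no

Form the matrix with these vectors as rows and row reduce.
R2 ← R2 − (3/4)·R1: [0, 13/2, -13/4, -13, 0, -13/2]
R3 ← R3 − (1/4)·R1: [0, -9/2, 9/4, 9, 0, 9/2]
R3 ← R3 + (9/13)·R2: [0, 0, 0, 0, 0, 0]
2 nonzero rows, so the 3 vectors span a space of dimension 2.
Since 2 < 3, the vectors are linearly dependent.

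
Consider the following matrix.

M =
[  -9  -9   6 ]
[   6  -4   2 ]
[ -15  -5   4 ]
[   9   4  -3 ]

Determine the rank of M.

Row reduce to echelon form.
R2 ← R2 + (2/3)·R1: [0, -10, 6]
R3 ← R3 − (5/3)·R1: [0, 10, -6]
R4 ← R4 + R1: [0, -5, 3]
R3 ← R3 + R2: [0, 0, 0]
R4 ← R4 − (1/2)·R2: [0, 0, 0]
Echelon form has 2 nonzero rows, so rank(M) = 2.

2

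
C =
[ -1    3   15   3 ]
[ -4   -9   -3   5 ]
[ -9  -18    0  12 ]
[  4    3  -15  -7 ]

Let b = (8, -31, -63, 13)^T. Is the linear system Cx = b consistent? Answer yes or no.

yes

Row reduce the augmented matrix [C | b].
R2 ← R2 − (4)·R1: [0, -21, -63, -7, -63]
R3 ← R3 − (9)·R1: [0, -45, -135, -15, -135]
R4 ← R4 + (4)·R1: [0, 15, 45, 5, 45]
R3 ← R3 − (15/7)·R2: [0, 0, 0, 0, 0]
R4 ← R4 + (5/7)·R2: [0, 0, 0, 0, 0]
The echelon form has 2 nonzero rows, and every pivot lies in the first 4 columns, so rank(C) = rank([C|b]) = 2.
The system is consistent.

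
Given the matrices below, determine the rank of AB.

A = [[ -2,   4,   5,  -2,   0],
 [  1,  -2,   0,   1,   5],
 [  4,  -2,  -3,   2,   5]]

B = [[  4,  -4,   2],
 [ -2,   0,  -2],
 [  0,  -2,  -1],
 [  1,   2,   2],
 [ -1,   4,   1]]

First compute AB:
[[-18,  -6, -21],
 [  4,  18,  13],
 [ 17,  14,  24]]
Now row reduce the product.
R2 ← R2 + (2/9)·R1: [0, 50/3, 25/3]
R3 ← R3 + (17/18)·R1: [0, 25/3, 25/6]
R3 ← R3 − (1/2)·R2: [0, 0, 0]
2 nonzero rows, so rank(AB) = 2.

2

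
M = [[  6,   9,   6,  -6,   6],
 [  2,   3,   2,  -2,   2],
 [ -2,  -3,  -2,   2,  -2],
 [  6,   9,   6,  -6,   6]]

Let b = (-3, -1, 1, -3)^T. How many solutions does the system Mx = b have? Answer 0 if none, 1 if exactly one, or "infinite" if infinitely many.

Row reduce the augmented matrix [M | b].
R2 ← R2 − (1/3)·R1: [0, 0, 0, 0, 0, 0]
R3 ← R3 + (1/3)·R1: [0, 0, 0, 0, 0, 0]
R4 ← R4 − R1: [0, 0, 0, 0, 0, 0]
The echelon form has 1 nonzero rows, and every pivot lies in the first 5 columns, so rank(M) = rank([M|b]) = 1.
The system is consistent.
rank = 1 < 5 unknowns, so there are infinitely many solutions.

infinite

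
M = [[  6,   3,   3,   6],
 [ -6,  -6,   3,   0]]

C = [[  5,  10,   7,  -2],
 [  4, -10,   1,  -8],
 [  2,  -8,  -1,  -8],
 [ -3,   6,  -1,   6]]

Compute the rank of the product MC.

2

First compute MC:
[[ 30,  42,  36, -24],
 [-48, -24, -51,  36]]
Now row reduce the product.
R2 ← R2 + (8/5)·R1: [0, 216/5, 33/5, -12/5]
2 nonzero rows, so rank(MC) = 2.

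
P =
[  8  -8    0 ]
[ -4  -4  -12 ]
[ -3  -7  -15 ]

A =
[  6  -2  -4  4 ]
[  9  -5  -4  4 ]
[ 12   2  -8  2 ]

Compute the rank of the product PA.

2

First compute PA:
[[-24,  24,   0,   0],
 [-204,   4, 128, -56],
 [-261,  11, 160, -70]]
Now row reduce the product.
R2 ← R2 − (17/2)·R1: [0, -200, 128, -56]
R3 ← R3 − (87/8)·R1: [0, -250, 160, -70]
R3 ← R3 − (5/4)·R2: [0, 0, 0, 0]
2 nonzero rows, so rank(PA) = 2.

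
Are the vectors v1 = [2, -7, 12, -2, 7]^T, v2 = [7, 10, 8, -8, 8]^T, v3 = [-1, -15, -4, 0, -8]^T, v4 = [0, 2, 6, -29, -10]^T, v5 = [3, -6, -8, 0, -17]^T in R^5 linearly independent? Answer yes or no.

Form the matrix with these vectors as rows and row reduce.
R2 ← R2 − (7/2)·R1: [0, 69/2, -34, -1, -33/2]
R3 ← R3 + (1/2)·R1: [0, -37/2, 2, -1, -9/2]
R5 ← R5 − (3/2)·R1: [0, 9/2, -26, 3, -55/2]
R3 ← R3 + (37/69)·R2: [0, 0, -1120/69, -106/69, -307/23]
R4 ← R4 − (4/69)·R2: [0, 0, 550/69, -1997/69, -208/23]
R5 ← R5 − (3/23)·R2: [0, 0, -496/23, 72/23, -583/23]
R4 ← R4 + (55/112)·R3: [0, 0, 0, -1663/56, -1747/112]
R5 ← R5 − (93/70)·R3: [0, 0, 0, 181/35, -533/70]
R5 ← R5 + (1448/8315)·R4: [0, 0, 0, 0, -85899/8315]
5 nonzero rows, so the 5 vectors span a space of dimension 5.
Since 5 = 5, the vectors are linearly independent.

yes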